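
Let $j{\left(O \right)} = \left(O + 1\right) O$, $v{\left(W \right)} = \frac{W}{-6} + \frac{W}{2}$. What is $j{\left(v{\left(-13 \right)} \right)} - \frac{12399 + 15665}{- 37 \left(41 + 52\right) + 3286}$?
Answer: $\frac{272726}{1395} \approx 195.5$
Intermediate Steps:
$v{\left(W \right)} = \frac{W}{3}$ ($v{\left(W \right)} = W \left(- \frac{1}{6}\right) + W \frac{1}{2} = - \frac{W}{6} + \frac{W}{2} = \frac{W}{3}$)
$j{\left(O \right)} = O \left(1 + O\right)$ ($j{\left(O \right)} = \left(1 + O\right) O = O \left(1 + O\right)$)
$j{\left(v{\left(-13 \right)} \right)} - \frac{12399 + 15665}{- 37 \left(41 + 52\right) + 3286} = \frac{1}{3} \left(-13\right) \left(1 + \frac{1}{3} \left(-13\right)\right) - \frac{12399 + 15665}{- 37 \left(41 + 52\right) + 3286} = - \frac{13 \left(1 - \frac{13}{3}\right)}{3} - \frac{28064}{\left(-37\right) 93 + 3286} = \left(- \frac{13}{3}\right) \left(- \frac{10}{3}\right) - \frac{28064}{-3441 + 3286} = \frac{130}{9} - \frac{28064}{-155} = \frac{130}{9} - 28064 \left(- \frac{1}{155}\right) = \frac{130}{9} - - \frac{28064}{155} = \frac{130}{9} + \frac{28064}{155} = \frac{272726}{1395}$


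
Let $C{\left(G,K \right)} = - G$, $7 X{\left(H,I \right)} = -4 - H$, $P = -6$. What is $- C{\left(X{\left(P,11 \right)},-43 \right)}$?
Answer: $\frac{2}{7} \approx 0.28571$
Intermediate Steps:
$X{\left(H,I \right)} = - \frac{4}{7} - \frac{H}{7}$ ($X{\left(H,I \right)} = \frac{-4 - H}{7} = - \frac{4}{7} - \frac{H}{7}$)
$- C{\left(X{\left(P,11 \right)},-43 \right)} = - \left(-1\right) \left(- \frac{4}{7} - - \frac{6}{7}\right) = - \left(-1\right) \left(- \frac{4}{7} + \frac{6}{7}\right) = - \frac{\left(-1\right) 2}{7} = \left(-1\right) \left(- \frac{2}{7}\right) = \frac{2}{7}$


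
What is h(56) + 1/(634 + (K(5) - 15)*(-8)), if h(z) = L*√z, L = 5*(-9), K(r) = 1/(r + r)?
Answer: 5/3766 - 90*√14 ≈ -336.75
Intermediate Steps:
K(r) = 1/(2*r)
L = -45
h(z) = -45*√z
h(56) + 1/(634 + (K(5) - 15)*(-8)) = -90*√14 + 1/(634 + ((½)/5 - 15)*(-8)) = -90*√14 + 1/(634 + ((½)*(⅕) - 15)*(-8)) = -90*√14 + 1/(634 + (⅒ - 15)*(-8)) = -90*√14 + 1/(634 - 149/10*(-8)) = -90*√14 + 1/(634 + 596/5) = -90*√14 + 1/(3766/5) = -90*√14 + 5/3766 = 5/3766 - 90*√14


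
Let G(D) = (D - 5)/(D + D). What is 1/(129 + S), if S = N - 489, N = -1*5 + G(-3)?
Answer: -3/1091 ≈ -0.0027498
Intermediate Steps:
G(D) = (-5 + D)/(2*D) (G(D) = (-5 + D)/((2*D)) = (-5 + D)*(1/(2*D)) = (-5 + D)/(2*D))
N = -11/3 (N = -1*5 + (1/2)*(-5 - 3)/(-3) = -5 + (1/2)*(-1/3)*(-8) = -5 + 4/3 = -11/3 ≈ -3.6667)
S = -1478/3 (S = -11/3 - 489 = -1478/3 ≈ -492.67)
1/(129 + S) = 1/(129 - 1478/3) = 1/(-1091/3) = -3/1091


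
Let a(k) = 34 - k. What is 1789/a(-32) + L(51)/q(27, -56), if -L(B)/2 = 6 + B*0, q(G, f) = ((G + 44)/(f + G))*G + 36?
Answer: 58695/2134 ≈ 27.505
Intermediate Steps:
q(G, f) = 36 + G*(44 + G)/(G + f) (q(G, f) = ((44 + G)/(G + f))*G + 36 = G*(44 + G)/(G + f) + 36 = 36 + G*(44 + G)/(G + f))
L(B) = -12 (L(B) = -2*(6 + B*0) = -2*(6 + 0) = -2*6 = -12)
1789/a(-32) + L(51)/q(27, -56) = 1789/(34 - 1*(-32)) - 12*(27 - 56)/(27² + 36*(-56) + 80*27) = 1789/(34 + 32) - 12*(-29/(729 - 2016 + 2160)) = 1789/66 - 12/((-1/29*873)) = 1789*(1/66) - 12/(-873/29) = 1789/66 - 12*(-29/873) = 1789/66 + 116/291 = 58695/2134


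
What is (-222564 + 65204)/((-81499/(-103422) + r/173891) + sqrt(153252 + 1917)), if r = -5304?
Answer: 9103664259471295423392/11850318269354828036041 - 36053070763321077112512*sqrt(17241)/11850318269354828036041 ≈ -398.71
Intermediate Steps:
(-222564 + 65204)/((-81499/(-103422) + r/173891) + sqrt(153252 + 1917)) = (-222564 + 65204)/((-81499/(-103422) - 5304/173891) + sqrt(153252 + 1917)) = -157360/((-81499*(-1/103422) - 5304*1/173891) + sqrt(155169)) = -157360/((7409/9402 - 5304/173891) + 3*sqrt(17241)) = -157360/(1238490211/1634923182 + 3*sqrt(17241))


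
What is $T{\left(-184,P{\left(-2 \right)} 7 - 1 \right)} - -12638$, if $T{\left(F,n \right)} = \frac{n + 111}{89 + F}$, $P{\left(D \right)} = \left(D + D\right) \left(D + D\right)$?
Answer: $\frac{1200388}{95} \approx 12636.0$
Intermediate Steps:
$P{\left(D \right)} = 4 D^{2}$ ($P{\left(D \right)} = 2 D 2 D = 4 D^{2}$)
$T{\left(F,n \right)} = \frac{111 + n}{89 + F}$
$T{\left(-184,P{\left(-2 \right)} 7 - 1 \right)} - -12638 = \frac{111 - \left(1 - 4 \left(-2\right)^{2} \cdot 7\right)}{89 - 184} - -12638 = \frac{111 - \left(1 - 4 \cdot 4 \cdot 7\right)}{-95} + 12638 = - \frac{111 + \left(16 \cdot 7 - 1\right)}{95} + 12638 = - \frac{111 + \left(112 - 1\right)}{95} + 12638 = - \frac{111 + 111}{95} + 12638 = \left(- \frac{1}{95}\right) 222 + 12638 = - \frac{222}{95} + 12638 = \frac{1200388}{95}$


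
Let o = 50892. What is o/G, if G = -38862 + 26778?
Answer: -4241/1007 ≈ -4.2115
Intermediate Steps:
G = -12084
o/G = 50892/(-12084) = 50892*(-1/12084) = -4241/1007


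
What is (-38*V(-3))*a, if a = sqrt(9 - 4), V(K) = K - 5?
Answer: 304*sqrt(5) ≈ 679.76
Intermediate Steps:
V(K) = -5 + K
a = sqrt(5) ≈ 2.2361
(-38*V(-3))*a = (-38*(-5 - 3))*sqrt(5) = (-38*(-8))*sqrt(5) = 304*sqrt(5)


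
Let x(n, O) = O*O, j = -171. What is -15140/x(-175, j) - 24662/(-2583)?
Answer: 75781658/8392167 ≈ 9.0300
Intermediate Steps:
x(n, O) = O**2
-15140/x(-175, j) - 24662/(-2583) = -15140/((-171)**2) - 24662/(-2583) = -15140/29241 - 24662*(-1/2583) = -15140*1/29241 + 24662/2583 = -15140/29241 + 24662/2583 = 75781658/8392167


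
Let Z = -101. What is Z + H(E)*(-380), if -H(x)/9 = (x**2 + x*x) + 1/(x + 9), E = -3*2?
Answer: 247279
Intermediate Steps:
E = -6
H(x) = -18*x**2 - 9/(9 + x) (H(x) = -9*((x**2 + x*x) + 1/(x + 9)) = -9*((x**2 + x**2) + 1/(9 + x)) = -9*(2*x**2 + 1/(9 + x)) = -9*(1/(9 + x) + 2*x**2) = -18*x**2 - 9/(9 + x))
Z + H(E)*(-380) = -101 + (9*(-1 - 18*(-6)**2 - 2*(-6)**3)/(9 - 6))*(-380) = -101 + (9*(-1 - 18*36 - 2*(-216))/3)*(-380) = -101 + (9*(1/3)*(-1 - 648 + 432))*(-380) = -101 + (9*(1/3)*(-217))*(-380) = -101 - 651*(-380) = -101 + 247380 = 247279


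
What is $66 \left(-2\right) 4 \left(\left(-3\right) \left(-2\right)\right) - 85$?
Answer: $-3253$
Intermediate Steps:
$66 \left(-2\right) 4 \left(\left(-3\right) \left(-2\right)\right) - 85 = 66 \left(\left(-8\right) 6\right) - 85 = 66 \left(-48\right) - 85 = -3168 - 85 = -3253$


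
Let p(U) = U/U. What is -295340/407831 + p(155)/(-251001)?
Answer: -74131043171/102365988831 ≈ -0.72418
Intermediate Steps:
p(U) = 1
-295340/407831 + p(155)/(-251001) = -295340/407831 + 1/(-251001) = -295340*1/407831 + 1*(-1/251001) = -295340/407831 - 1/251001 = -74131043171/102365988831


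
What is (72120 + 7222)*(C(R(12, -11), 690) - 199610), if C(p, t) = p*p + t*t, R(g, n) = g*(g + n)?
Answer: 21948694828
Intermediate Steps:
C(p, t) = p² + t²
(72120 + 7222)*(C(R(12, -11), 690) - 199610) = (72120 + 7222)*(((12*(12 - 11))² + 690²) - 199610) = 79342*(((12*1)² + 476100) - 199610) = 79342*((12² + 476100) - 199610) = 79342*((144 + 476100) - 199610) = 79342*(476244 - 199610) = 79342*276634 = 21948694828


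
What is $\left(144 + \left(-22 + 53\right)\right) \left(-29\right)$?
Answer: $-5075$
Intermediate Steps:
$\left(144 + \left(-22 + 53\right)\right) \left(-29\right) = \left(144 + 31\right) \left(-29\right) = 175 \left(-29\right) = -5075$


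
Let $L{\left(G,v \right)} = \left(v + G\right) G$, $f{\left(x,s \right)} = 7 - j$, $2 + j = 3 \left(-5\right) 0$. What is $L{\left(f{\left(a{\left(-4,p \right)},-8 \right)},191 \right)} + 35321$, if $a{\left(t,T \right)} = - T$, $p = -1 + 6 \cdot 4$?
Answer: $37121$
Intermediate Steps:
$j = -2$ ($j = -2 + 3 \left(-5\right) 0 = -2 - 0 = -2 + 0 = -2$)
$p = 23$ ($p = -1 + 24 = 23$)
$f{\left(x,s \right)} = 9$ ($f{\left(x,s \right)} = 7 - -2 = 7 + 2 = 9$)
$L{\left(G,v \right)} = G \left(G + v\right)$ ($L{\left(G,v \right)} = \left(G + v\right) G = G \left(G + v\right)$)
$L{\left(f{\left(a{\left(-4,p \right)},-8 \right)},191 \right)} + 35321 = 9 \left(9 + 191\right) + 35321 = 9 \cdot 200 + 35321 = 1800 + 35321 = 37121$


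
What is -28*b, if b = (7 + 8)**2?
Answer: -6300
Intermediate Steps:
b = 225 (b = 15**2 = 225)
-28*b = -28*225 = -6300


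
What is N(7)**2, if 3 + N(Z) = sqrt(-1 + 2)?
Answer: 4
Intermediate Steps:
N(Z) = -2 (N(Z) = -3 + sqrt(-1 + 2) = -3 + sqrt(1) = -3 + 1 = -2)
N(7)**2 = (-2)**2 = 4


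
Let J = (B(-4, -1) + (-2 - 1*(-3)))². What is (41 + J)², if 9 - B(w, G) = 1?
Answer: 14884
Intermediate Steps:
B(w, G) = 8 (B(w, G) = 9 - 1*1 = 9 - 1 = 8)
J = 81 (J = (8 + (-2 - 1*(-3)))² = (8 + (-2 + 3))² = (8 + 1)² = 9² = 81)
(41 + J)² = (41 + 81)² = 122² = 14884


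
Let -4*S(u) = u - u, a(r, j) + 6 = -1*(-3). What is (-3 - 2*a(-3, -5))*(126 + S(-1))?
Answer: 378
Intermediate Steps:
a(r, j) = -3 (a(r, j) = -6 - 1*(-3) = -6 + 3 = -3)
S(u) = 0 (S(u) = -(u - u)/4 = -¼*0 = 0)
(-3 - 2*a(-3, -5))*(126 + S(-1)) = (-3 - 2*(-3))*(126 + 0) = (-3 + 6)*126 = 3*126 = 378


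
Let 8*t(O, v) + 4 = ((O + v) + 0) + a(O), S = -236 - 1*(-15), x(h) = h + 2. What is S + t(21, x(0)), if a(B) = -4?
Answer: -1753/8 ≈ -219.13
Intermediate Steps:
x(h) = 2 + h
S = -221 (S = -236 + 15 = -221)
t(O, v) = -1 + O/8 + v/8 (t(O, v) = -½ + (((O + v) + 0) - 4)/8 = -½ + ((O + v) - 4)/8 = -½ + (-4 + O + v)/8 = -½ + (-½ + O/8 + v/8) = -1 + O/8 + v/8)
S + t(21, x(0)) = -221 + (-1 + (⅛)*21 + (2 + 0)/8) = -221 + (-1 + 21/8 + (⅛)*2) = -221 + (-1 + 21/8 + ¼) = -221 + 15/8 = -1753/8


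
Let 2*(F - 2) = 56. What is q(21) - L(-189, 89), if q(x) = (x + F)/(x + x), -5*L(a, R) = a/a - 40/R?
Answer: 8251/6230 ≈ 1.3244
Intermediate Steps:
F = 30 (F = 2 + (½)*56 = 2 + 28 = 30)
L(a, R) = -⅕ + 8/R (L(a, R) = -(a/a - 40/R)/5 = -(1 - 40/R)/5 = -⅕ + 8/R)
q(x) = (30 + x)/(2*x) (q(x) = (x + 30)/(x + x) = (30 + x)/((2*x)) = (30 + x)*(1/(2*x)) = (30 + x)/(2*x))
q(21) - L(-189, 89) = (½)*(30 + 21)/21 - (40 - 1*89)/(5*89) = (½)*(1/21)*51 - (40 - 89)/(5*89) = 17/14 - (-49)/(5*89) = 17/14 - 1*(-49/445) = 17/14 + 49/445 = 8251/6230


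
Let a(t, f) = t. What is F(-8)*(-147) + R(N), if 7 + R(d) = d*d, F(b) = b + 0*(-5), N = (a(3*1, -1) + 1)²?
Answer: 1425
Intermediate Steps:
N = 16 (N = (3*1 + 1)² = (3 + 1)² = 4² = 16)
F(b) = b (F(b) = b + 0 = b)
R(d) = -7 + d² (R(d) = -7 + d*d = -7 + d²)
F(-8)*(-147) + R(N) = -8*(-147) + (-7 + 16²) = 1176 + (-7 + 256) = 1176 + 249 = 1425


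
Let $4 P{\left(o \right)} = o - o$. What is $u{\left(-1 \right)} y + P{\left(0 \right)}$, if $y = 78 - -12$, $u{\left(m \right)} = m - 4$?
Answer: $-450$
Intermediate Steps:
$u{\left(m \right)} = -4 + m$ ($u{\left(m \right)} = m - 4 = -4 + m$)
$y = 90$ ($y = 78 + 12 = 90$)
$P{\left(o \right)} = 0$ ($P{\left(o \right)} = \frac{o - o}{4} = \frac{1}{4} \cdot 0 = 0$)
$u{\left(-1 \right)} y + P{\left(0 \right)} = \left(-4 - 1\right) 90 + 0 = \left(-5\right) 90 + 0 = -450 + 0 = -450$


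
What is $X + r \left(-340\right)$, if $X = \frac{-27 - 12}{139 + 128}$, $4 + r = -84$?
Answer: $\frac{2662867}{89} \approx 29920.0$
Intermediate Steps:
$r = -88$ ($r = -4 - 84 = -88$)
$X = - \frac{13}{89}$ ($X = - \frac{39}{267} = \left(-39\right) \frac{1}{267} = - \frac{13}{89} \approx -0.14607$)
$X + r \left(-340\right) = - \frac{13}{89} - -29920 = - \frac{13}{89} + 29920 = \frac{2662867}{89}$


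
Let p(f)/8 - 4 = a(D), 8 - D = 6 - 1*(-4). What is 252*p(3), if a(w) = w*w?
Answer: 16128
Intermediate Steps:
D = -2 (D = 8 - (6 - 1*(-4)) = 8 - (6 + 4) = 8 - 1*10 = 8 - 10 = -2)
a(w) = w²
p(f) = 64 (p(f) = 32 + 8*(-2)² = 32 + 8*4 = 32 + 32 = 64)
252*p(3) = 252*64 = 16128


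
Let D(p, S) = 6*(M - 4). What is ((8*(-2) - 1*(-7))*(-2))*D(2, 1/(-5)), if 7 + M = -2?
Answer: -1404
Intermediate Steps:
M = -9 (M = -7 - 2 = -9)
D(p, S) = -78 (D(p, S) = 6*(-9 - 4) = 6*(-13) = -78)
((8*(-2) - 1*(-7))*(-2))*D(2, 1/(-5)) = ((8*(-2) - 1*(-7))*(-2))*(-78) = ((-16 + 7)*(-2))*(-78) = -9*(-2)*(-78) = 18*(-78) = -1404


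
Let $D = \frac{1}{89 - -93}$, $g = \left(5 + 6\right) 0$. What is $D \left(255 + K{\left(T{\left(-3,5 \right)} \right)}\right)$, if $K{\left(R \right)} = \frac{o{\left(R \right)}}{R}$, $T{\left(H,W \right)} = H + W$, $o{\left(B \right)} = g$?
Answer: $\frac{255}{182} \approx 1.4011$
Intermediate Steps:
$g = 0$ ($g = 11 \cdot 0 = 0$)
$o{\left(B \right)} = 0$
$D = \frac{1}{182}$ ($D = \frac{1}{89 + 93} = \frac{1}{182} \approx 0.0054945$)
$K{\left(R \right)} = 0$ ($K{\left(R \right)} = \frac{0}{R} = 0$)
$D \left(255 + K{\left(T{\left(-3,5 \right)} \right)}\right) = \frac{255 + 0}{182} = \frac{1}{182} \cdot 255 = \frac{255}{182}$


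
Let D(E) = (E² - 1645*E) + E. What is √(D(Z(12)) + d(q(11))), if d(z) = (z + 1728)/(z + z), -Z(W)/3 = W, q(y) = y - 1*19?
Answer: √241490/2 ≈ 245.71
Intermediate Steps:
q(y) = -19 + y (q(y) = y - 19 = -19 + y)
Z(W) = -3*W
D(E) = E² - 1644*E
d(z) = (1728 + z)/(2*z) (d(z) = (1728 + z)/((2*z)) = (1728 + z)*(1/(2*z)) = (1728 + z)/(2*z))
√(D(Z(12)) + d(q(11))) = √((-3*12)*(-1644 - 3*12) + (1728 + (-19 + 11))/(2*(-19 + 11))) = √(-36*(-1644 - 36) + (½)*(1728 - 8)/(-8)) = √(-36*(-1680) + (½)*(-⅛)*1720) = √(60480 - 215/2) = √(120745/2) = √241490/2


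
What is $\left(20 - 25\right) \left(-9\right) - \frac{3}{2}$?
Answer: $\frac{87}{2} \approx 43.5$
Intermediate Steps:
$\left(20 - 25\right) \left(-9\right) - \frac{3}{2} = \left(-5\right) \left(-9\right) - \frac{3}{2} = 45 - \frac{3}{2} = \frac{87}{2}$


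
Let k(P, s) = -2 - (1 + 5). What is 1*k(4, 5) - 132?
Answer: -140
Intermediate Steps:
k(P, s) = -8 (k(P, s) = -2 - 1*6 = -2 - 6 = -8)
1*k(4, 5) - 132 = 1*(-8) - 132 = -8 - 132 = -140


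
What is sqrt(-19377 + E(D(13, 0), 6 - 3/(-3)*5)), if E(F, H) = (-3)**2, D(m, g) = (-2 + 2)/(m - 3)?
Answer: 6*I*sqrt(538) ≈ 139.17*I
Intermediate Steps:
D(m, g) = 0 (D(m, g) = 0/(-3 + m) = 0)
E(F, H) = 9
sqrt(-19377 + E(D(13, 0), 6 - 3/(-3)*5)) = sqrt(-19377 + 9) = sqrt(-19368) = 6*I*sqrt(538)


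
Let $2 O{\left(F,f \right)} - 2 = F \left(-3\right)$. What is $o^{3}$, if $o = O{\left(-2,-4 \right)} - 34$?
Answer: $-27000$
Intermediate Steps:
$O{\left(F,f \right)} = 1 - \frac{3 F}{2}$ ($O{\left(F,f \right)} = 1 + \frac{F \left(-3\right)}{2} = 1 + \frac{\left(-3\right) F}{2} = 1 - \frac{3 F}{2}$)
$o = -30$ ($o = \left(1 - -3\right) - 34 = \left(1 + 3\right) - 34 = 4 - 34 = -30$)
$o^{3} = \left(-30\right)^{3} = -27000$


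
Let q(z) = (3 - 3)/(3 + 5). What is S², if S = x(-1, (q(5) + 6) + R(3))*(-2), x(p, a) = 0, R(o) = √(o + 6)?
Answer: 0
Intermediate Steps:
q(z) = 0 (q(z) = 0/8 = 0*(⅛) = 0)
R(o) = √(6 + o)
S = 0 (S = 0*(-2) = 0)
S² = 0² = 0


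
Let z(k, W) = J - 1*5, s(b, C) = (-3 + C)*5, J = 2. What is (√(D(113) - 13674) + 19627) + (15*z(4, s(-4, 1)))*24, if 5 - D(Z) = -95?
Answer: 18547 + I*√13574 ≈ 18547.0 + 116.51*I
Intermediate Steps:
s(b, C) = -15 + 5*C
D(Z) = 100 (D(Z) = 5 - 1*(-95) = 5 + 95 = 100)
z(k, W) = -3 (z(k, W) = 2 - 1*5 = 2 - 5 = -3)
(√(D(113) - 13674) + 19627) + (15*z(4, s(-4, 1)))*24 = (√(100 - 13674) + 19627) + (15*(-3))*24 = (√(-13574) + 19627) - 45*24 = (I*√13574 + 19627) - 1080 = (19627 + I*√13574) - 1080 = 18547 + I*√13574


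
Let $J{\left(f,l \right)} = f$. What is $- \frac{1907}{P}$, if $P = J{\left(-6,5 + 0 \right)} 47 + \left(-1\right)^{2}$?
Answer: $\frac{1907}{281} \approx 6.7865$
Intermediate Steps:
$P = -281$ ($P = \left(-6\right) 47 + \left(-1\right)^{2} = -282 + 1 = -281$)
$- \frac{1907}{P} = - \frac{1907}{-281} = - \frac{1907 \left(-1\right)}{281} = \left(-1\right) \left(- \frac{1907}{281}\right) = \frac{1907}{281}$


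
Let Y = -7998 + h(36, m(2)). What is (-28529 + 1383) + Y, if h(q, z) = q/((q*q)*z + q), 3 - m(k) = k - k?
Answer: -3830695/109 ≈ -35144.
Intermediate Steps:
m(k) = 3 (m(k) = 3 - (k - k) = 3 - 1*0 = 3 + 0 = 3)
h(q, z) = q/(q + z*q**2) (h(q, z) = q/(q**2*z + q) = q/(z*q**2 + q) = q/(q + z*q**2))
Y = -871781/109 (Y = -7998 + 1/(1 + 36*3) = -7998 + 1/(1 + 108) = -7998 + 1/109 = -871781/109 ≈ -7998.0)
(-28529 + 1383) + Y = (-28529 + 1383) - 871781/109 = -27146 - 871781/109 = -3830695/109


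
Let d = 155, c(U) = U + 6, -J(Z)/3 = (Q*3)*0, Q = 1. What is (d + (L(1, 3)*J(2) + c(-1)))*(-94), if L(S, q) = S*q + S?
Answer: -15040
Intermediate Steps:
L(S, q) = S + S*q
J(Z) = 0 (J(Z) = -3*1*3*0 = -9*0 = -3*0 = 0)
c(U) = 6 + U
(d + (L(1, 3)*J(2) + c(-1)))*(-94) = (155 + ((1*(1 + 3))*0 + (6 - 1)))*(-94) = (155 + ((1*4)*0 + 5))*(-94) = (155 + (4*0 + 5))*(-94) = (155 + (0 + 5))*(-94) = (155 + 5)*(-94) = 160*(-94) = -15040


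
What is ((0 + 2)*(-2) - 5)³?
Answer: -729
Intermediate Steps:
((0 + 2)*(-2) - 5)³ = (2*(-2) - 5)³ = (-4 - 5)³ = (-9)³ = -729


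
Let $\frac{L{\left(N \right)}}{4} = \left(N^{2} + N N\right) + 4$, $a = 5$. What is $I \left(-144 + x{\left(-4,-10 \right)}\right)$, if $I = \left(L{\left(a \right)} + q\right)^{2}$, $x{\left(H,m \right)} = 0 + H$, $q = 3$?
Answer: $-7098228$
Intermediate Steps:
$x{\left(H,m \right)} = H$
$L{\left(N \right)} = 16 + 8 N^{2}$ ($L{\left(N \right)} = 4 \left(\left(N^{2} + N N\right) + 4\right) = 4 \left(\left(N^{2} + N^{2}\right) + 4\right) = 4 \left(2 N^{2} + 4\right) = 4 \left(4 + 2 N^{2}\right) = 16 + 8 N^{2}$)
$I = 47961$ ($I = \left(\left(16 + 8 \cdot 5^{2}\right) + 3\right)^{2} = \left(\left(16 + 8 \cdot 25\right) + 3\right)^{2} = \left(\left(16 + 200\right) + 3\right)^{2} = \left(216 + 3\right)^{2} = 219^{2} = 47961$)
$I \left(-144 + x{\left(-4,-10 \right)}\right) = 47961 \left(-144 - 4\right) = 47961 \left(-148\right) = -7098228$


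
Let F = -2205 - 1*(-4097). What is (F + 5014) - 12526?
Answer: -5620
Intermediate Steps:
F = 1892 (F = -2205 + 4097 = 1892)
(F + 5014) - 12526 = (1892 + 5014) - 12526 = 6906 - 12526 = -5620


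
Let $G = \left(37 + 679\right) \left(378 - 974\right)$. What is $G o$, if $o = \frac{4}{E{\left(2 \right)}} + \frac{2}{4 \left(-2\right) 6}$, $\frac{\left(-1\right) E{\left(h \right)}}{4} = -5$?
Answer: $- \frac{1013498}{15} \approx -67567.0$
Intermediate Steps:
$E{\left(h \right)} = 20$ ($E{\left(h \right)} = \left(-4\right) \left(-5\right) = 20$)
$G = -426736$ ($G = 716 \left(-596\right) = -426736$)
$o = \frac{19}{120}$ ($o = \frac{4}{20} + \frac{2}{4 \left(-2\right) 6} = 4 \cdot \frac{1}{20} + \frac{2}{\left(-8\right) 6} = \frac{1}{5} + \frac{2}{-48} = \frac{1}{5} + 2 \left(- \frac{1}{48}\right) = \frac{1}{5} - \frac{1}{24} = \frac{19}{120} \approx 0.15833$)
$G o = \left(-426736\right) \frac{19}{120} = - \frac{1013498}{15}$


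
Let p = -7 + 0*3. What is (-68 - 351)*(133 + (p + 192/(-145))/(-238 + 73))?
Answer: -1333774208/23925 ≈ -55748.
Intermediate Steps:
p = -7 (p = -7 + 0 = -7)
(-68 - 351)*(133 + (p + 192/(-145))/(-238 + 73)) = (-68 - 351)*(133 + (-7 + 192/(-145))/(-238 + 73)) = -419*(133 + (-7 + 192*(-1/145))/(-165)) = -419*(133 + (-7 - 192/145)*(-1/165)) = -419*(133 - 1207/145*(-1/165)) = -419*(133 + 1207/23925) = -419*3183232/23925 = -1333774208/23925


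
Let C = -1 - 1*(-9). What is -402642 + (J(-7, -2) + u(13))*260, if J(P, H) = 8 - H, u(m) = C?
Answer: -397962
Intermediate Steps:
C = 8 (C = -1 + 9 = 8)
u(m) = 8
-402642 + (J(-7, -2) + u(13))*260 = -402642 + ((8 - 1*(-2)) + 8)*260 = -402642 + ((8 + 2) + 8)*260 = -402642 + (10 + 8)*260 = -402642 + 18*260 = -402642 + 4680 = -397962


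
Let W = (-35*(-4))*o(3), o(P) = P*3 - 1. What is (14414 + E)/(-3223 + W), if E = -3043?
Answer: -11371/2103 ≈ -5.4070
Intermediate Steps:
o(P) = -1 + 3*P (o(P) = 3*P - 1 = -1 + 3*P)
W = 1120 (W = (-35*(-4))*(-1 + 3*3) = 140*(-1 + 9) = 140*8 = 1120)
(14414 + E)/(-3223 + W) = (14414 - 3043)/(-3223 + 1120) = 11371/(-2103) = 11371*(-1/2103) = -11371/2103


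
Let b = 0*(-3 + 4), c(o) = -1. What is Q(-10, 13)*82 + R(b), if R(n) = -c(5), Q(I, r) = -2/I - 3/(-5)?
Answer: 333/5 ≈ 66.600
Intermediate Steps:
Q(I, r) = ⅗ - 2/I (Q(I, r) = -2/I - 3*(-⅕) = -2/I + ⅗ = ⅗ - 2/I)
b = 0 (b = 0*1 = 0)
R(n) = 1 (R(n) = -1*(-1) = 1)
Q(-10, 13)*82 + R(b) = (⅗ - 2/(-10))*82 + 1 = (⅗ - 2*(-⅒))*82 + 1 = (⅗ + ⅕)*82 + 1 = (⅘)*82 + 1 = 328/5 + 1 = 333/5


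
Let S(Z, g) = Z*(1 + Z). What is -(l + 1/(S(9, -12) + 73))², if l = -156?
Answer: -646532329/26569 ≈ -24334.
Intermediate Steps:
-(l + 1/(S(9, -12) + 73))² = -(-156 + 1/(9*(1 + 9) + 73))² = -(-156 + 1/(9*10 + 73))² = -(-156 + 1/(90 + 73))² = -(-156 + 1/163)² = -(-25427/163)² = -1*646532329/26569 = -646532329/26569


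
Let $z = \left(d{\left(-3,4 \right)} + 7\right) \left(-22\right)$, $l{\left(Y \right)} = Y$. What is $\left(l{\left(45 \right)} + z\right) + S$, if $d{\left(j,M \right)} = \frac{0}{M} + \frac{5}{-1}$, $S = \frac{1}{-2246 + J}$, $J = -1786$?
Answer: $\frac{4031}{4032} \approx 0.99975$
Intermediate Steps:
$S = - \frac{1}{4032}$ ($S = \frac{1}{-2246 - 1786} = \frac{1}{-4032} = - \frac{1}{4032} \approx -0.00024802$)
$d{\left(j,M \right)} = -5$ ($d{\left(j,M \right)} = 0 + 5 \left(-1\right) = 0 - 5 = -5$)
$z = -44$ ($z = \left(-5 + 7\right) \left(-22\right) = 2 \left(-22\right) = -44$)
$\left(l{\left(45 \right)} + z\right) + S = \left(45 - 44\right) - \frac{1}{4032} = 1 - \frac{1}{4032} = \frac{4031}{4032}$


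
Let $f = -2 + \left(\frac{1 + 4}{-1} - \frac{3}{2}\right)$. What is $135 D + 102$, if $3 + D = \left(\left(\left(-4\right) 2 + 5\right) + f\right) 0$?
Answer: $-303$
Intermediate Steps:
$f = - \frac{17}{2}$ ($f = -2 + \left(5 \left(-1\right) - \frac{3}{2}\right) = -2 - \frac{13}{2} = - \frac{17}{2} \approx -8.5$)
$D = -3$ ($D = -3 + \left(\left(\left(-4\right) 2 + 5\right) - \frac{17}{2}\right) 0 = -3 + \left(\left(-8 + 5\right) - \frac{17}{2}\right) 0 = -3 + \left(-3 - \frac{17}{2}\right) 0 = -3 - 0 = -3 + 0 = -3$)
$135 D + 102 = 135 \left(-3\right) + 102 = -405 + 102 = -303$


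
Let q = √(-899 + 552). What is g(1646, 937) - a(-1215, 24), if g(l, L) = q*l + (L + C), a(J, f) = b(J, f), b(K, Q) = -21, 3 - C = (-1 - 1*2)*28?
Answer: 1045 + 1646*I*√347 ≈ 1045.0 + 30662.0*I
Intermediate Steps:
C = 87 (C = 3 - (-1 - 1*2)*28 = 3 - (-1 - 2)*28 = 3 - (-3)*28 = 3 - 1*(-84) = 3 + 84 = 87)
a(J, f) = -21
q = I*√347 (q = √(-347) = I*√347 ≈ 18.628*I)
g(l, L) = 87 + L + I*l*√347 (g(l, L) = (I*√347)*l + (L + 87) = I*l*√347 + (87 + L) = 87 + L + I*l*√347)
g(1646, 937) - a(-1215, 24) = (87 + 937 + I*1646*√347) - 1*(-21) = (87 + 937 + 1646*I*√347) + 21 = (1024 + 1646*I*√347) + 21 = 1045 + 1646*I*√347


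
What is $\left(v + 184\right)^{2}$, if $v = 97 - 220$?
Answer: $3721$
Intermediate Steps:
$v = -123$
$\left(v + 184\right)^{2} = \left(-123 + 184\right)^{2} = 61^{2} = 3721$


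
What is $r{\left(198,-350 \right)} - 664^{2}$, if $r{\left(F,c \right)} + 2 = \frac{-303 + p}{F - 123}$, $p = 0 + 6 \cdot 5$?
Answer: $- \frac{11022541}{25} \approx -4.409 \cdot 10^{5}$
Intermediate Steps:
$p = 30$ ($p = 0 + 30 = 30$)
$r{\left(F,c \right)} = -2 - \frac{273}{-123 + F}$ ($r{\left(F,c \right)} = -2 + \frac{-303 + 30}{F - 123} = -2 - \frac{273}{-123 + F}$)
$r{\left(198,-350 \right)} - 664^{2} = \frac{-27 - 396}{-123 + 198} - 664^{2} = \frac{-27 - 396}{75} - 440896 = \frac{1}{75} \left(-423\right) - 440896 = - \frac{141}{25} - 440896 = - \frac{11022541}{25}$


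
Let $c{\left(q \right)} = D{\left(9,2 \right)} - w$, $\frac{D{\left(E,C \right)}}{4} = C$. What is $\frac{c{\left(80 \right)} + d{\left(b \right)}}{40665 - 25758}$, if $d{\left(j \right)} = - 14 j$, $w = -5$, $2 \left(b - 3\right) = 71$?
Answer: $- \frac{526}{14907} \approx -0.035285$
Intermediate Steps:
$b = \frac{77}{2}$ ($b = 3 + \frac{1}{2} \cdot 71 = 3 + \frac{71}{2} = \frac{77}{2} \approx 38.5$)
$D{\left(E,C \right)} = 4 C$
$c{\left(q \right)} = 13$ ($c{\left(q \right)} = 4 \cdot 2 - -5 = 8 + 5 = 13$)
$\frac{c{\left(80 \right)} + d{\left(b \right)}}{40665 - 25758} = \frac{13 - 539}{40665 - 25758} = \frac{13 - 539}{14907} = \left(-526\right) \frac{1}{14907} = - \frac{526}{14907}$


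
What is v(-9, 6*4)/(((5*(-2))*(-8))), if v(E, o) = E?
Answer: -9/80 ≈ -0.11250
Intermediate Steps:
v(-9, 6*4)/(((5*(-2))*(-8))) = -9/((5*(-2))*(-8)) = -9/((-10*(-8))) = -9/80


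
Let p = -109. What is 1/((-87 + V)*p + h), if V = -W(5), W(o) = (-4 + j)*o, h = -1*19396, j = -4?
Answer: -1/14273 ≈ -7.0062e-5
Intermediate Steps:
h = -19396
W(o) = -8*o (W(o) = (-4 - 4)*o = -8*o)
V = 40 (V = -(-8)*5 = -1*(-40) = 40)
1/((-87 + V)*p + h) = 1/((-87 + 40)*(-109) - 19396) = 1/(-47*(-109) - 19396) = 1/(5123 - 19396) = 1/(-14273) = -1/14273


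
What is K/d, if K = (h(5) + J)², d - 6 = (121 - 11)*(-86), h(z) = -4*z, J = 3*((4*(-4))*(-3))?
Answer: -7688/4727 ≈ -1.6264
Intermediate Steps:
J = 144 (J = 3*(-16*(-3)) = 3*48 = 144)
d = -9454 (d = 6 + (121 - 11)*(-86) = 6 + 110*(-86) = 6 - 9460 = -9454)
K = 15376 (K = (-4*5 + 144)² = (-20 + 144)² = 124² = 15376)
K/d = 15376/(-9454) = 15376*(-1/9454) = -7688/4727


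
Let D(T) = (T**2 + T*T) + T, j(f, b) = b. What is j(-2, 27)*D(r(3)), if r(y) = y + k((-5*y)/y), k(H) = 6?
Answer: 4617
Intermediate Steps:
r(y) = 6 + y (r(y) = y + 6 = 6 + y)
D(T) = T + 2*T**2 (D(T) = (T**2 + T**2) + T = 2*T**2 + T = T + 2*T**2)
j(-2, 27)*D(r(3)) = 27*((6 + 3)*(1 + 2*(6 + 3))) = 27*(9*(1 + 2*9)) = 27*(9*(1 + 18)) = 27*(9*19) = 27*171 = 4617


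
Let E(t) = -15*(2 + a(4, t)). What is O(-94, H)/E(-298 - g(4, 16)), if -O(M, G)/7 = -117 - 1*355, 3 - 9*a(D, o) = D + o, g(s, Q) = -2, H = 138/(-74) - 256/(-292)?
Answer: -9912/1565 ≈ -6.3335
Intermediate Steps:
H = -2669/2701 (H = 138*(-1/74) - 256*(-1/292) = -69/37 + 64/73 = -2669/2701 ≈ -0.98815)
a(D, o) = ⅓ - D/9 - o/9 (a(D, o) = ⅓ - (D + o)/9 = ⅓ + (-D/9 - o/9) = ⅓ - D/9 - o/9)
O(M, G) = 3304 (O(M, G) = -7*(-117 - 1*355) = -7*(-117 - 355) = -7*(-472) = 3304)
E(t) = -85/3 + 5*t/3 (E(t) = -15*(2 + (⅓ - ⅑*4 - t/9)) = -15*(2 + (⅓ - 4/9 - t/9)) = -15*(2 + (-⅑ - t/9)) = -15*(17/9 - t/9) = -85/3 + 5*t/3)
O(-94, H)/E(-298 - g(4, 16)) = 3304/(-85/3 + 5*(-298 - 1*(-2))/3) = 3304/(-85/3 + 5*(-298 + 2)/3) = 3304/(-85/3 + (5/3)*(-296)) = 3304/(-85/3 - 1480/3) = 3304/(-1565/3) = 3304*(-3/1565) = -9912/1565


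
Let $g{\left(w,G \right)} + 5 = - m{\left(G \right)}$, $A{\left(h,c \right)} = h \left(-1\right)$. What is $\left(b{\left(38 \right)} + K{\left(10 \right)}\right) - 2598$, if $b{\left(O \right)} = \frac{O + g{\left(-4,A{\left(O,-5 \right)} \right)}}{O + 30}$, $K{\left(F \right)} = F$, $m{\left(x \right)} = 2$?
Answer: $- \frac{175953}{68} \approx -2587.5$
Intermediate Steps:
$A{\left(h,c \right)} = - h$
$g{\left(w,G \right)} = -7$ ($g{\left(w,G \right)} = -5 - 2 = -7$)
$b{\left(O \right)} = \frac{-7 + O}{30 + O}$ ($b{\left(O \right)} = \frac{O - 7}{O + 30} = \frac{-7 + O}{30 + O}$)
$\left(b{\left(38 \right)} + K{\left(10 \right)}\right) - 2598 = \left(\frac{-7 + 38}{30 + 38} + 10\right) - 2598 = \left(\frac{1}{68} \cdot 31 + 10\right) - 2598 = \left(\frac{31}{68} + 10\right) - 2598 = \frac{711}{68} - 2598 = - \frac{175953}{68}$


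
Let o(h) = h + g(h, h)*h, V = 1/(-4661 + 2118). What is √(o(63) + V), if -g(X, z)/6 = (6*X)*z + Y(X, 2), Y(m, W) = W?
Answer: 4*I*√3638566527338/2543 ≈ 3000.4*I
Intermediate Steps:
V = -1/2543 (V = 1/(-2543) = -1/2543 ≈ -0.00039324)
g(X, z) = -12 - 36*X*z (g(X, z) = -6*((6*X)*z + 2) = -6*(6*X*z + 2) = -6*(2 + 6*X*z) = -12 - 36*X*z)
o(h) = h + h*(-12 - 36*h²) (o(h) = h + (-12 - 36*h*h)*h = h + (-12 - 36*h²)*h = h + h*(-12 - 36*h²))
√(o(63) + V) = √(-1*63*(11 + 36*63²) - 1/2543) = √(-1*63*(11 + 36*3969) - 1/2543) = √(-1*63*(11 + 142884) - 1/2543) = √(-1*63*142895 - 1/2543) = √(-9002385 - 1/2543) = √(-22893065056/2543) = 4*I*√3638566527338/2543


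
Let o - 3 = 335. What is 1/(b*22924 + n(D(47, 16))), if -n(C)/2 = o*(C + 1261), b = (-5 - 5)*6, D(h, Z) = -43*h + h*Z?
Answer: -1/1370032 ≈ -7.2991e-7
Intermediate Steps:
o = 338 (o = 3 + 335 = 338)
D(h, Z) = -43*h + Z*h
b = -60 (b = -10*6 = -60)
n(C) = -852436 - 676*C (n(C) = -676*(C + 1261) = -676*(1261 + C) = -2*(426218 + 338*C) = -852436 - 676*C)
1/(b*22924 + n(D(47, 16))) = 1/(-60*22924 + (-852436 - 31772*(-43 + 16))) = 1/(-1375440 + (-852436 - 31772*(-27))) = 1/(-1375440 + (-852436 - 676*(-1269))) = 1/(-1375440 + (-852436 + 857844)) = 1/(-1375440 + 5408) = 1/(-1370032) = -1/1370032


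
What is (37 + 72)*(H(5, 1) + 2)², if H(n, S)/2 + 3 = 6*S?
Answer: 6976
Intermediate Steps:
H(n, S) = -6 + 12*S (H(n, S) = -6 + 2*(6*S) = -6 + 12*S)
(37 + 72)*(H(5, 1) + 2)² = (37 + 72)*((-6 + 12*1) + 2)² = 109*((-6 + 12) + 2)² = 109*(6 + 2)² = 109*8² = 109*64 = 6976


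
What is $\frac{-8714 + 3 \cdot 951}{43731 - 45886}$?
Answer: $\frac{5861}{2155} \approx 2.7197$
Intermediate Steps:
$\frac{-8714 + 3 \cdot 951}{43731 - 45886} = \frac{-8714 + 2853}{-2155} = \left(-5861\right) \left(- \frac{1}{2155}\right) = \frac{5861}{2155}$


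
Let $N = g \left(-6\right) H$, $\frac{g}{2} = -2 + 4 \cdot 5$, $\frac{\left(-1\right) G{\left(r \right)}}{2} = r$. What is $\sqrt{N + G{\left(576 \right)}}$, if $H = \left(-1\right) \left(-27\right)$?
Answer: $6 i \sqrt{194} \approx 83.57 i$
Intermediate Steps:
$H = 27$
$G{\left(r \right)} = - 2 r$
$g = 36$ ($g = 2 \left(-2 + 4 \cdot 5\right) = 2 \left(-2 + 20\right) = 2 \cdot 18 = 36$)
$N = -5832$ ($N = 36 \left(-6\right) 27 = \left(-216\right) 27 = -5832$)
$\sqrt{N + G{\left(576 \right)}} = \sqrt{-5832 - 1152} = \sqrt{-6984} = 6 i \sqrt{194}$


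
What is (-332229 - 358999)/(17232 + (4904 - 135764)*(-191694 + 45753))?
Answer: -172807/4774464123 ≈ -3.6194e-5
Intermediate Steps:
(-332229 - 358999)/(17232 + (4904 - 135764)*(-191694 + 45753)) = -691228/(17232 - 130860*(-145941)) = -691228/(17232 + 19097839260) = -691228/19097856492 = -691228*1/19097856492 = -172807/4774464123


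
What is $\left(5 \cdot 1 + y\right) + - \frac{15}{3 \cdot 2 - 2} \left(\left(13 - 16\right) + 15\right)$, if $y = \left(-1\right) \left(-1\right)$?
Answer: $-39$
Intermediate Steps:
$y = 1$
$\left(5 \cdot 1 + y\right) + - \frac{15}{3 \cdot 2 - 2} \left(\left(13 - 16\right) + 15\right) = \left(5 \cdot 1 + 1\right) + - \frac{15}{3 \cdot 2 - 2} \left(\left(13 - 16\right) + 15\right) = \left(5 + 1\right) + - \frac{15}{6 - 2} \left(-3 + 15\right) = 6 + - \frac{15}{4} \cdot 12 = 6 + \left(-15\right) \frac{1}{4} \cdot 12 = 6 - 45 = -39$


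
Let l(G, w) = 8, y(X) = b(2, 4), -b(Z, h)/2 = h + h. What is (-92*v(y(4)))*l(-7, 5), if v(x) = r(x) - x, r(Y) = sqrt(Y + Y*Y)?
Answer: -11776 - 2944*sqrt(15) ≈ -23178.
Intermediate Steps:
b(Z, h) = -4*h (b(Z, h) = -2*(h + h) = -4*h)
y(X) = -16 (y(X) = -4*4 = -16)
r(Y) = sqrt(Y + Y**2)
v(x) = sqrt(x*(1 + x)) - x
(-92*v(y(4)))*l(-7, 5) = -92*(sqrt(-16*(1 - 16)) - 1*(-16))*8 = -92*(sqrt(-16*(-15)) + 16)*8 = -92*(sqrt(240) + 16)*8 = -92*(4*sqrt(15) + 16)*8 = -92*(16 + 4*sqrt(15))*8 = (-1472 - 368*sqrt(15))*8 = -11776 - 2944*sqrt(15)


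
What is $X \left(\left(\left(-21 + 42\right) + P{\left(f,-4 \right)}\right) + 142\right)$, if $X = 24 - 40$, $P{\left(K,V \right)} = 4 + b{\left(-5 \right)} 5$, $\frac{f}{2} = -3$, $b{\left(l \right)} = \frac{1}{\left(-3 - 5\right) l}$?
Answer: $-2674$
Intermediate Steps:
$b{\left(l \right)} = - \frac{1}{8 l}$ ($b{\left(l \right)} = \frac{1}{\left(-8\right) l} = - \frac{1}{8 l}$)
$f = -6$ ($f = 2 \left(-3\right) = -6$)
$P{\left(K,V \right)} = \frac{33}{8}$ ($P{\left(K,V \right)} = 4 + - \frac{1}{8 \left(-5\right)} 5 = 4 + \left(- \frac{1}{8}\right) \left(- \frac{1}{5}\right) 5 = 4 + \frac{1}{40} \cdot 5 = 4 + \frac{1}{8} = \frac{33}{8}$)
$X = -16$
$X \left(\left(\left(-21 + 42\right) + P{\left(f,-4 \right)}\right) + 142\right) = - 16 \left(\left(\left(-21 + 42\right) + \frac{33}{8}\right) + 142\right) = - 16 \left(\left(21 + \frac{33}{8}\right) + 142\right) = - 16 \left(\frac{201}{8} + 142\right) = \left(-16\right) \frac{1337}{8} = -2674$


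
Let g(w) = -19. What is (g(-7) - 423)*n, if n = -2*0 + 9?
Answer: -3978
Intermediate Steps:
n = 9 (n = 0 + 9 = 9)
(g(-7) - 423)*n = (-19 - 423)*9 = -442*9 = -3978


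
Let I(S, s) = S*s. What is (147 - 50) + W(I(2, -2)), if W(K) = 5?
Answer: 102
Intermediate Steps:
(147 - 50) + W(I(2, -2)) = (147 - 50) + 5 = 97 + 5 = 102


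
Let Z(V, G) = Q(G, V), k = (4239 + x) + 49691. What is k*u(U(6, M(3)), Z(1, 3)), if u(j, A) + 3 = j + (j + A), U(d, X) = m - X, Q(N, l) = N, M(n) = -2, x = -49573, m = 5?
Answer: 60998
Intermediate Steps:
U(d, X) = 5 - X
k = 4357 (k = (4239 - 49573) + 49691 = -45334 + 49691 = 4357)
Z(V, G) = G
u(j, A) = -3 + A + 2*j (u(j, A) = -3 + (j + (j + A)) = -3 + (j + (A + j)) = -3 + (A + 2*j) = -3 + A + 2*j)
k*u(U(6, M(3)), Z(1, 3)) = 4357*(-3 + 3 + 2*(5 - 1*(-2))) = 4357*(-3 + 3 + 2*(5 + 2)) = 4357*(-3 + 3 + 2*7) = 4357*(-3 + 3 + 14) = 4357*14 = 60998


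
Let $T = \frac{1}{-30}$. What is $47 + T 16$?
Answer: $\frac{697}{15} \approx 46.467$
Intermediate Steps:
$T = - \frac{1}{30} \approx -0.033333$
$47 + T 16 = 47 - \frac{8}{15} = \frac{697}{15}$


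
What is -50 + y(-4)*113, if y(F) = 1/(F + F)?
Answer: -513/8 ≈ -64.125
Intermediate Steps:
y(F) = 1/(2*F)
-50 + y(-4)*113 = -50 + ((1/2)/(-4))*113 = -50 + ((1/2)*(-1/4))*113 = -50 - 1/8*113 = -50 - 113/8 = -513/8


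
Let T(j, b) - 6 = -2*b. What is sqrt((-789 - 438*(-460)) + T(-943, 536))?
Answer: 5*sqrt(7985) ≈ 446.79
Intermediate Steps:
T(j, b) = 6 - 2*b
sqrt((-789 - 438*(-460)) + T(-943, 536)) = sqrt((-789 - 438*(-460)) + (6 - 2*536)) = sqrt((-789 + 201480) + (6 - 1072)) = sqrt(200691 - 1066) = sqrt(199625) = 5*sqrt(7985)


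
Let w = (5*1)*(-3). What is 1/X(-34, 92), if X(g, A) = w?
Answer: -1/15 ≈ -0.066667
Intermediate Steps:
w = -15 (w = 5*(-3) = -15)
X(g, A) = -15
1/X(-34, 92) = 1/(-15) = -1/15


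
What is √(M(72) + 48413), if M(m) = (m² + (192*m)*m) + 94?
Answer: √1049019 ≈ 1024.2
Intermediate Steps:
M(m) = 94 + 193*m² (M(m) = (m² + 192*m²) + 94 = 193*m² + 94 = 94 + 193*m²)
√(M(72) + 48413) = √((94 + 193*72²) + 48413) = √((94 + 193*5184) + 48413) = √((94 + 1000512) + 48413) = √(1000606 + 48413) = √1049019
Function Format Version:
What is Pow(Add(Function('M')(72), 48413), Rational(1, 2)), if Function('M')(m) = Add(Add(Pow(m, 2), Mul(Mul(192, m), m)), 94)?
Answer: Pow(1049019, Rational(1, 2)) ≈ 1024.2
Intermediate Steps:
Function('M')(m) = Add(94, Mul(193, Pow(m, 2))) (Function('M')(m) = Add(Add(Pow(m, 2), Mul(192, Pow(m, 2))), 94) = Add(Mul(193, Pow(m, 2)), 94) = Add(94, Mul(193, Pow(m, 2))))
Pow(Add(Function('M')(72), 48413), Rational(1, 2)) = Pow(Add(Add(94, Mul(193, Pow(72, 2))), 48413), Rational(1, 2)) = Pow(Add(Add(94, Mul(193, 5184)), 48413), Rational(1, 2)) = Pow(Add(Add(94, 1000512), 48413), Rational(1, 2)) = Pow(Add(1000606, 48413), Rational(1, 2)) = Pow(1049019, Rational(1, 2))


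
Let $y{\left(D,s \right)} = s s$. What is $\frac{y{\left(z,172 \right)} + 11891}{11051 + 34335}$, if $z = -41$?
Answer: $\frac{41475}{45386} \approx 0.91383$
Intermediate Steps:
$y{\left(D,s \right)} = s^{2}$
$\frac{y{\left(z,172 \right)} + 11891}{11051 + 34335} = \frac{172^{2} + 11891}{11051 + 34335} = \frac{29584 + 11891}{45386} = 41475 \cdot \frac{1}{45386} = \frac{41475}{45386}$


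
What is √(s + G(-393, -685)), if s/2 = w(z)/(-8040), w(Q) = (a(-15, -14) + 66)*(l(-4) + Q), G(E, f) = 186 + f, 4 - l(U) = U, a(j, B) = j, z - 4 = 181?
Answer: I*√225100235/670 ≈ 22.393*I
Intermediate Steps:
z = 185 (z = 4 + 181 = 185)
l(U) = 4 - U
w(Q) = 408 + 51*Q (w(Q) = (-15 + 66)*((4 - 1*(-4)) + Q) = 51*((4 + 4) + Q) = 51*(8 + Q) = 408 + 51*Q)
s = -3281/1340 (s = 2*((408 + 51*185)/(-8040)) = 2*((408 + 9435)*(-1/8040)) = 2*(9843*(-1/8040)) = 2*(-3281/2680) = -3281/1340 ≈ -2.4485)
√(s + G(-393, -685)) = √(-3281/1340 + (186 - 685)) = √(-3281/1340 - 499) = √(-671941/1340) = I*√225100235/670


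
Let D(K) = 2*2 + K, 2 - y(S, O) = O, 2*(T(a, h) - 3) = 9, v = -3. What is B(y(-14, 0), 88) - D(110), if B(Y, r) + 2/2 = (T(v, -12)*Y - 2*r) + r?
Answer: -188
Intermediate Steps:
T(a, h) = 15/2 (T(a, h) = 3 + (½)*9 = 3 + 9/2 = 15/2)
y(S, O) = 2 - O
D(K) = 4 + K
B(Y, r) = -1 - r + 15*Y/2 (B(Y, r) = -1 + ((15*Y/2 - 2*r) + r) = -1 + ((-2*r + 15*Y/2) + r) = -1 + (-r + 15*Y/2) = -1 - r + 15*Y/2)
B(y(-14, 0), 88) - D(110) = (-1 - 1*88 + 15*(2 - 1*0)/2) - (4 + 110) = (-1 - 88 + 15*(2 + 0)/2) - 1*114 = (-1 - 88 + (15/2)*2) - 114 = (-1 - 88 + 15) - 114 = -74 - 114 = -188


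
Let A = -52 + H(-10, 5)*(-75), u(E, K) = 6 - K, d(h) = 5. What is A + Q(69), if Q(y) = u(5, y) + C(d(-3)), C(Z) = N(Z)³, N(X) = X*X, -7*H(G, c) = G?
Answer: 107820/7 ≈ 15403.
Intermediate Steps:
H(G, c) = -G/7
N(X) = X²
C(Z) = Z⁶ (C(Z) = (Z²)³ = Z⁶)
A = -1114/7 (A = -52 - ⅐*(-10)*(-75) = -52 + (10/7)*(-75) = -52 - 750/7 = -1114/7 ≈ -159.14)
Q(y) = 15631 - y (Q(y) = (6 - y) + 5⁶ = (6 - y) + 15625 = 15631 - y)
A + Q(69) = -1114/7 + (15631 - 1*69) = -1114/7 + (15631 - 69) = -1114/7 + 15562 = 107820/7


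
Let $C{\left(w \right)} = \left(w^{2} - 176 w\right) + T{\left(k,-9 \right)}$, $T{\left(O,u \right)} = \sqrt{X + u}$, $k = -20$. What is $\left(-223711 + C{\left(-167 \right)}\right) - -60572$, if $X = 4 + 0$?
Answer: $-105858 + i \sqrt{5} \approx -1.0586 \cdot 10^{5} + 2.2361 i$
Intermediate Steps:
$X = 4$
$T{\left(O,u \right)} = \sqrt{4 + u}$
$C{\left(w \right)} = w^{2} - 176 w + i \sqrt{5}$ ($C{\left(w \right)} = \left(w^{2} - 176 w\right) + \sqrt{4 - 9} = \left(w^{2} - 176 w\right) + \sqrt{-5} = \left(w^{2} - 176 w\right) + i \sqrt{5} = w^{2} - 176 w + i \sqrt{5}$)
$\left(-223711 + C{\left(-167 \right)}\right) - -60572 = \left(-223711 + \left(\left(-167\right)^{2} - -29392 + i \sqrt{5}\right)\right) - -60572 = \left(-223711 + \left(27889 + 29392 + i \sqrt{5}\right)\right) + 60572 = \left(-223711 + \left(57281 + i \sqrt{5}\right)\right) + 60572 = \left(-166430 + i \sqrt{5}\right) + 60572 = -105858 + i \sqrt{5}$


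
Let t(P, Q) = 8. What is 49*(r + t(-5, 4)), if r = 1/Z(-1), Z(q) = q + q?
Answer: 735/2 ≈ 367.50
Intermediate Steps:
Z(q) = 2*q
r = -½ (r = 1/(2*(-1)) = 1/(-2) = -½ ≈ -0.50000)
49*(r + t(-5, 4)) = 49*(-½ + 8) = 49*(15/2) = 735/2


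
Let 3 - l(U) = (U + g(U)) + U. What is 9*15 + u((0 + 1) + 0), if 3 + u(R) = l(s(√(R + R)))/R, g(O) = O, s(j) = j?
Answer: 135 - 3*√2 ≈ 130.76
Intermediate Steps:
l(U) = 3 - 3*U (l(U) = 3 - ((U + U) + U) = 3 - (2*U + U) = 3 - 3*U)
u(R) = -3 + (3 - 3*√2*√R)/R (u(R) = -3 + (3 - 3*√(R + R))/R = -3 + (3 - 3*√2*√R)/R)
9*15 + u((0 + 1) + 0) = 9*15 + (-3 + 3/((0 + 1) + 0) - 3*√2/√((0 + 1) + 0)) = 135 + (-3 + 3/(1 + 0) - 3*√2/√(1 + 0)) = 135 + (-3 + 3/1 - 3*√2/√1) = 135 + (-3 + 3*1 - 3*√2*1) = 135 + (-3 + 3 - 3*√2) = 135 - 3*√2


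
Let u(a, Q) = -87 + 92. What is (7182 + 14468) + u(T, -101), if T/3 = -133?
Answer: 21655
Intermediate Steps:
T = -399 (T = 3*(-133) = -399)
u(a, Q) = 5
(7182 + 14468) + u(T, -101) = (7182 + 14468) + 5 = 21650 + 5 = 21655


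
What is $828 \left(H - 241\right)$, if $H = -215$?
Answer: $-377568$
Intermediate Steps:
$828 \left(H - 241\right) = 828 \left(-215 - 241\right) = 828 \left(-456\right) = -377568$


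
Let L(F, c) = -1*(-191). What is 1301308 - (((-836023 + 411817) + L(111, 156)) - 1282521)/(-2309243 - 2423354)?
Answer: 6158564630340/4732597 ≈ 1.3013e+6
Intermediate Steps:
L(F, c) = 191
1301308 - (((-836023 + 411817) + L(111, 156)) - 1282521)/(-2309243 - 2423354) = 1301308 - (((-836023 + 411817) + 191) - 1282521)/(-2309243 - 2423354) = 1301308 - ((-424206 + 191) - 1282521)/(-4732597) = 1301308 - (-424015 - 1282521)*(-1)/4732597 = 1301308 - (-1706536)*(-1)/4732597 = 1301308 - 1*1706536/4732597 = 1301308 - 1706536/4732597 = 6158564630340/4732597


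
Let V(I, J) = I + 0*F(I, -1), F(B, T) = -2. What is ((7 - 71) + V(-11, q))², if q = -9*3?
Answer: 5625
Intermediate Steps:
q = -27
V(I, J) = I (V(I, J) = I + 0*(-2) = I + 0 = I)
((7 - 71) + V(-11, q))² = ((7 - 71) - 11)² = (-64 - 11)² = (-75)² = 5625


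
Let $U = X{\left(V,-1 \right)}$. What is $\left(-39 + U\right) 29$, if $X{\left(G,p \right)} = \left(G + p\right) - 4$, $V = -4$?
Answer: $-1392$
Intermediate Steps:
$X{\left(G,p \right)} = -4 + G + p$
$U = -9$ ($U = -4 - 4 - 1 = -9$)
$\left(-39 + U\right) 29 = \left(-39 - 9\right) 29 = \left(-48\right) 29 = -1392$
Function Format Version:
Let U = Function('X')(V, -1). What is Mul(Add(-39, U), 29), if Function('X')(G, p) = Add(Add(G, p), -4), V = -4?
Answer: -1392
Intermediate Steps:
Function('X')(G, p) = Add(-4, G, p)
U = -9 (U = Add(-4, -4, -1) = -9)
Mul(Add(-39, U), 29) = Mul(Add(-39, -9), 29) = Mul(-48, 29) = -1392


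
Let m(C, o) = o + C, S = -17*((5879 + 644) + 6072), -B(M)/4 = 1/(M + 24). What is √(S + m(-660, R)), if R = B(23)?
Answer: I*√474438163/47 ≈ 463.44*I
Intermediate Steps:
B(M) = -4/(24 + M) (B(M) = -4/(M + 24) = -4/(24 + M))
R = -4/47 (R = -4/(24 + 23) = -4/47 ≈ -0.085106)
S = -214115 (S = -17*(6523 + 6072) = -17*12595 = -214115)
m(C, o) = C + o
√(S + m(-660, R)) = √(-214115 + (-660 - 4/47)) = √(-214115 - 31024/47) = √(-10094429/47) = I*√474438163/47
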